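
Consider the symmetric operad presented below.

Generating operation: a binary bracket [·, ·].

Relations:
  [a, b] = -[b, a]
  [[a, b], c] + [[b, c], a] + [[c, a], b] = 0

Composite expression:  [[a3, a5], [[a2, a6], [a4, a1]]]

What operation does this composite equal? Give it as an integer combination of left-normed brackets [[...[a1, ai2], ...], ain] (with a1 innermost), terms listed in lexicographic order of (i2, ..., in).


-[[[[[a1, a4], a2], a6], a3], a5] + [[[[[a1, a4], a2], a6], a5], a3] + [[[[[a1, a4], a6], a2], a3], a5] - [[[[[a1, a4], a6], a2], a5], a3]

In the tensor algebra, words opening a1 carry the a1-anchored form.
Composite bracket: [[a3, a5], [[a2, a6], [a4, a1]]]
Under [a, b] = ab - ba we get 32 signed associative words (2^5 = 32).
Keep just the words that open with a1:
  a1a4a2a6a3a5 (sign -1) contributes -[[[[[a1, a4], a2], a6], a3], a5]
  a1a4a2a6a5a3 (sign +1) contributes +[[[[[a1, a4], a2], a6], a5], a3]
  a1a4a6a2a3a5 (sign +1) contributes +[[[[[a1, a4], a6], a2], a3], a5]
  a1a4a6a2a5a3 (sign -1) contributes -[[[[[a1, a4], a6], a2], a5], a3]


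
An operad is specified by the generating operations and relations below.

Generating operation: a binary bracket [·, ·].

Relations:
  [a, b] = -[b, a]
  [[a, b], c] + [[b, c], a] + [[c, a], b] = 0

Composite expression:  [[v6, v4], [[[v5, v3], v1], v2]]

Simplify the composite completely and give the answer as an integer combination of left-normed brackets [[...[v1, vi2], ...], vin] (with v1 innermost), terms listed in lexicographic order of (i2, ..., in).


[[[[[v1, v3], v5], v2], v4], v6] - [[[[[v1, v3], v5], v2], v6], v4] - [[[[[v1, v5], v3], v2], v4], v6] + [[[[[v1, v5], v3], v2], v6], v4]


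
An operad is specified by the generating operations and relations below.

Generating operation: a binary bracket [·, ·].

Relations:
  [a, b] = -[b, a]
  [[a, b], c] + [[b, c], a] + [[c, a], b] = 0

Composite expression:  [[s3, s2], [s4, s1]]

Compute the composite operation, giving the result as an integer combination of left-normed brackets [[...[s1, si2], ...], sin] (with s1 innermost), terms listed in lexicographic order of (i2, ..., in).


-[[[s1, s4], s2], s3] + [[[s1, s4], s3], s2]

Antisymmetry and Jacobi reduce to s1-anchored left-normed brackets.
Composite bracket: [[s3, s2], [s4, s1]]
Full expansion: 8 signed words from ab - ba (2^3 = 8).
Collect the words opening with s1:
  the word s1s4s2s3 carries sign -1 and contributes -[[[s1, s4], s2], s3]
  the word s1s4s3s2 carries sign +1 and contributes +[[[s1, s4], s3], s2]


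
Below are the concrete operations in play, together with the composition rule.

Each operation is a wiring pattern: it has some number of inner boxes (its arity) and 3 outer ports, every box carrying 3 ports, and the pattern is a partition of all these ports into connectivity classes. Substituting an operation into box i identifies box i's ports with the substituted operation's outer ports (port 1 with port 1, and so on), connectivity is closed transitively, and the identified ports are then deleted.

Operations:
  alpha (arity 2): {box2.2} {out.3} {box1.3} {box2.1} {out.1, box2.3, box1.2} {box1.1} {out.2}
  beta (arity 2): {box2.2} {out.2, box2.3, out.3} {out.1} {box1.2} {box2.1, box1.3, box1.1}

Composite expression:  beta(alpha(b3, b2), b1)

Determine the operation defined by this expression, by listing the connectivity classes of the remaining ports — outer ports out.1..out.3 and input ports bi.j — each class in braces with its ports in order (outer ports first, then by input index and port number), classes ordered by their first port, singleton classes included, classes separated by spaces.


{out.1} {out.2, out.3, b1.3} {b1.1, b2.3, b3.2} {b1.2} {b2.1} {b2.2} {b3.1} {b3.3}

After gluing at beta, chains via deleted ports link the b-ports.
alpha over (b3, b2) gives {out.1, b2.3, b3.2} {out.2} {out.3} {b2.1} {b2.2} {b3.1} {b3.3}, out.j being that stage's outer ports
beta over (b3, b2, b1) gives {out.1} {out.2, out.3, b1.3} {b1.1, b2.3, b3.2} {b1.2} {b2.1} {b2.2} {b3.1} {b3.3}, out.j being that stage's outer ports


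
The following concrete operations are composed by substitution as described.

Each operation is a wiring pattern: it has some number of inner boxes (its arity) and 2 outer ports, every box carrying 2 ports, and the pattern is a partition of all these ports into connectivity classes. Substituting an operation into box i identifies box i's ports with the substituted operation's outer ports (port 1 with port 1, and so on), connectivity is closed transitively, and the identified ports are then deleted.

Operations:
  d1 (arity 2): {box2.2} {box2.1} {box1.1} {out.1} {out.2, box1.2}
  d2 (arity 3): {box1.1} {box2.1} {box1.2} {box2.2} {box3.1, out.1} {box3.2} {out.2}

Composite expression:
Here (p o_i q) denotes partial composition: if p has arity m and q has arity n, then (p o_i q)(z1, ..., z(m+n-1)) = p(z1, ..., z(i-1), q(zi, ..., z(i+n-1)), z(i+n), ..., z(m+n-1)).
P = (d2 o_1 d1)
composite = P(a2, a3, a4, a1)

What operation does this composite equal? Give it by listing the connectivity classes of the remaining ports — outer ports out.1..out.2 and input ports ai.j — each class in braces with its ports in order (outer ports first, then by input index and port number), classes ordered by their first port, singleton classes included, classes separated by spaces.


{out.1, a1.1} {out.2} {a1.2} {a2.1} {a2.2} {a3.1} {a3.2} {a4.1} {a4.2}

Treat the ports identified at d2 as solder joints: merge, then drop.
after d1, the pattern on (a2, a3) reads {out.1} {out.2, a2.2} {a2.1} {a3.1} {a3.2} (out.j = its outer ports)
after d2, the pattern on (a2, a3, a4, a1) reads {out.1, a1.1} {out.2} {a1.2} {a2.1} {a2.2} {a3.1} {a3.2} {a4.1} {a4.2} (out.j = its outer ports)


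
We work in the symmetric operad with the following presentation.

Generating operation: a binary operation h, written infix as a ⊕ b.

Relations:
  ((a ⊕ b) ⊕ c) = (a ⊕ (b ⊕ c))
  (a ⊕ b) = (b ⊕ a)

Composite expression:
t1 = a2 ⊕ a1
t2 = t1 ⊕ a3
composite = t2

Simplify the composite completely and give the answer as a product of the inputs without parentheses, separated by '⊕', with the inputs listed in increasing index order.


Shape and order are irrelevant to h; the a-input set decides.
(a2 ⊕ a1) spells out as a2 ⊕ a1
((a2 ⊕ a1) ⊕ a3) spells out as a2 ⊕ a1 ⊕ a3
the factors in increasing index order: a1 ⊕ a2 ⊕ a3

a1 ⊕ a2 ⊕ a3


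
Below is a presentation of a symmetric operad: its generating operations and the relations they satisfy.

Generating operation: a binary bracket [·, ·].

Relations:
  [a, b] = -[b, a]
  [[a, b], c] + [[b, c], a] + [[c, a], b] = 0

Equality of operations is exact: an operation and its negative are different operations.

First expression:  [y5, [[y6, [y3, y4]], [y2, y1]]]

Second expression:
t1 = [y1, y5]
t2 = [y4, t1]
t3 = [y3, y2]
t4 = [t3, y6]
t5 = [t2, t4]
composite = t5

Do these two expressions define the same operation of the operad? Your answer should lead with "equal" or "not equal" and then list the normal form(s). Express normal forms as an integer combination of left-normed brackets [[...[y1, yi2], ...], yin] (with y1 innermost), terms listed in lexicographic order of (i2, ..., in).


not equal; the first gives [[[[[y1, y2], y3], y4], y6], y5] - [[[[[y1, y2], y4], y3], y6], y5] - [[[[[y1, y2], y6], y3], y4], y5] + [[[[[y1, y2], y6], y4], y3], y5] and the second [[[[[y1, y5], y4], y2], y3], y6] - [[[[[y1, y5], y4], y3], y2], y6] - [[[[[y1, y5], y4], y6], y2], y3] + [[[[[y1, y5], y4], y6], y3], y2]

Reducing the first expression gives [[[[[y1, y2], y3], y4], y6], y5] - [[[[[y1, y2], y4], y3], y6], y5] - [[[[[y1, y2], y6], y3], y4], y5] + [[[[[y1, y2], y6], y4], y3], y5]
Reducing the second expression gives [[[[[y1, y5], y4], y2], y3], y6] - [[[[[y1, y5], y4], y3], y2], y6] - [[[[[y1, y5], y4], y6], y2], y3] + [[[[[y1, y5], y4], y6], y3], y2]
Distinct normal forms: not equal.


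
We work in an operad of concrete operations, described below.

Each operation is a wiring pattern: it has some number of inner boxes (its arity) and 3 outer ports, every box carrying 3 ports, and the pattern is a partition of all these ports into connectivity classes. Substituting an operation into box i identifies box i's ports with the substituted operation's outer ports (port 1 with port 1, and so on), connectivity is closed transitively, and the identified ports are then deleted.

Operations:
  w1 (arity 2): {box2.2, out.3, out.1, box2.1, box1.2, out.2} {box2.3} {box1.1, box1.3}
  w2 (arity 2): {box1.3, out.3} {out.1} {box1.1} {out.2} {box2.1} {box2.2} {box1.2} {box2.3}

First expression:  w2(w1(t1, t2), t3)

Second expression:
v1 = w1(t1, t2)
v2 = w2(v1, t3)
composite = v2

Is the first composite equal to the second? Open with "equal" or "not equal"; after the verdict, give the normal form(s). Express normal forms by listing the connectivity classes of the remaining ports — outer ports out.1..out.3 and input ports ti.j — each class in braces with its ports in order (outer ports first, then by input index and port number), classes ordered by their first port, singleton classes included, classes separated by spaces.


The first composite normalizes to {out.1} {out.2} {out.3, t1.2, t2.1, t2.2} {t1.1, t1.3} {t2.3} {t3.1} {t3.2} {t3.3}
The second composite normalizes to {out.1} {out.2} {out.3, t1.2, t2.1, t2.2} {t1.1, t1.3} {t2.3} {t3.1} {t3.2} {t3.3}
Identical normal forms: equal.

equal; the common form is {out.1} {out.2} {out.3, t1.2, t2.1, t2.2} {t1.1, t1.3} {t2.3} {t3.1} {t3.2} {t3.3}


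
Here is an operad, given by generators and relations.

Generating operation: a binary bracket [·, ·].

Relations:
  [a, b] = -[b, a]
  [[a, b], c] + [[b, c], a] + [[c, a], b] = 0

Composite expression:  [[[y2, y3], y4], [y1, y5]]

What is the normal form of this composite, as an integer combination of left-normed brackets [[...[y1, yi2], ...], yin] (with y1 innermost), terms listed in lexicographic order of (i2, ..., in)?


-[[[[y1, y5], y2], y3], y4] + [[[[y1, y5], y3], y2], y4] + [[[[y1, y5], y4], y2], y3] - [[[[y1, y5], y4], y3], y2]


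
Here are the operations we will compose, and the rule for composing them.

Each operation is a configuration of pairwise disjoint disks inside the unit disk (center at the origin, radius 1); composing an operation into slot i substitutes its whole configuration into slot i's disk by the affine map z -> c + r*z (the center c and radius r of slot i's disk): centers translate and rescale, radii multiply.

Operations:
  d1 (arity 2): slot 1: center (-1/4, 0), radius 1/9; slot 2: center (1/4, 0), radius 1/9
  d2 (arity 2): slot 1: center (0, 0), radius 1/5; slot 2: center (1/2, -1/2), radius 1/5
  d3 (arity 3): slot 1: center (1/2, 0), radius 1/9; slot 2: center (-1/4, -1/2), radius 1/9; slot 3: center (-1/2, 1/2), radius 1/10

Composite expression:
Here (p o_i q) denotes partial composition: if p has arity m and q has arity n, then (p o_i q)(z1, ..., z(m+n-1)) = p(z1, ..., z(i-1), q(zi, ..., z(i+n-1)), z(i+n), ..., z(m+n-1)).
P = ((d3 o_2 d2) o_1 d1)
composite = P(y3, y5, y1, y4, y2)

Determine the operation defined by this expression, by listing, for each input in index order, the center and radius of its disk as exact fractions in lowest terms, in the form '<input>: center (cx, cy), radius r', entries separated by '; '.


y1: center (-1/4, -1/2), radius 1/45; y2: center (-1/2, 1/2), radius 1/10; y3: center (17/36, 0), radius 1/81; y4: center (-7/36, -5/9), radius 1/45; y5: center (19/36, 0), radius 1/81

Each y-disk chains the slot maps above it in d3; radii multiply.
input y3: composing its 2 substitution steps yields center (17/36, 0), radius 1/81
input y5: composing its 2 substitution steps yields center (19/36, 0), radius 1/81
input y1: composing its 2 substitution steps yields center (-1/4, -1/2), radius 1/45
input y4: composing its 2 substitution steps yields center (-7/36, -5/9), radius 1/45
input y2: composing its 1 substitution step yields center (-1/2, 1/2), radius 1/10


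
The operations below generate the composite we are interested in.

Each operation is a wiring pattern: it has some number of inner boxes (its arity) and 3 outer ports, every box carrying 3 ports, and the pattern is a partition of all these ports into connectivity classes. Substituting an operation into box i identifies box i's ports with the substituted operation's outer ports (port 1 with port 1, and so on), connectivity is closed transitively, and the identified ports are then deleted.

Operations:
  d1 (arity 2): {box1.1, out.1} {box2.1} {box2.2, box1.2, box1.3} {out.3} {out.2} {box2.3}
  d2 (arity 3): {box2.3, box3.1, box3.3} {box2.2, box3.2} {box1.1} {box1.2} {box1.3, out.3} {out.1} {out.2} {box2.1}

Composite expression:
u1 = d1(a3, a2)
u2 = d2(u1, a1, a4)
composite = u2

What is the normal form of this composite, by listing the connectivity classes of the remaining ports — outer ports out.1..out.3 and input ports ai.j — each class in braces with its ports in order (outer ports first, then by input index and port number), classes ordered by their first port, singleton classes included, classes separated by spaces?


{out.1} {out.2} {out.3} {a1.1} {a1.2, a4.2} {a1.3, a4.1, a4.3} {a2.1} {a2.2, a3.2, a3.3} {a2.3} {a3.1}


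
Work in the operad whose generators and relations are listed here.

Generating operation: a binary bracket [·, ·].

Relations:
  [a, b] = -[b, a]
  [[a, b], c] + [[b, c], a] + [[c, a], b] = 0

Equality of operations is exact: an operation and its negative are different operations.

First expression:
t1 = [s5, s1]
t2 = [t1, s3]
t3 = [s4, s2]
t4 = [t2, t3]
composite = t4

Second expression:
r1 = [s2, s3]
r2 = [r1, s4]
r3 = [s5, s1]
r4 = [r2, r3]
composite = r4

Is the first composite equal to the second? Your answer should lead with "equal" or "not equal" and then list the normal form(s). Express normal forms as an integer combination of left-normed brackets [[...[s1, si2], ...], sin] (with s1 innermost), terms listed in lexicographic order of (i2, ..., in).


not equal; first: [[[[s1, s5], s3], s2], s4] - [[[[s1, s5], s3], s4], s2]; second: [[[[s1, s5], s2], s3], s4] - [[[[s1, s5], s3], s2], s4] - [[[[s1, s5], s4], s2], s3] + [[[[s1, s5], s4], s3], s2]


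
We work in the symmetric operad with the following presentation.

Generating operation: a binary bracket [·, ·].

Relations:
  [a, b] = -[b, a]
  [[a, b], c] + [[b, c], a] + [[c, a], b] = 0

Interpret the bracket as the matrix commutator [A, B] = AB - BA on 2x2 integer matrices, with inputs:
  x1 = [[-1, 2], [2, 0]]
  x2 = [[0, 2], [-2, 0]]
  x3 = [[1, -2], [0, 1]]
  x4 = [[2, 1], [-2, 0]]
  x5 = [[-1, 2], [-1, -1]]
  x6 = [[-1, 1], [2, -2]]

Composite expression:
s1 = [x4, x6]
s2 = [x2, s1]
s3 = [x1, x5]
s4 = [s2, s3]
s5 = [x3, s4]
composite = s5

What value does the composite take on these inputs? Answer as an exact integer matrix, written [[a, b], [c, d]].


[[-344, -64], [0, 344]]

[x4, x6] = [[4, 1], [-6, -4]]
[x2, [x4, x6]] = [[-10, -16], [-16, 10]]
[x1, x5] = [[-6, -2], [-1, 6]]
[[x2, [x4, x6]], [x1, x5]] = [[-16, -152], [172, 16]]
[x3, [[x2, [x4, x6]], [x1, x5]]] = [[-344, -64], [0, 344]]


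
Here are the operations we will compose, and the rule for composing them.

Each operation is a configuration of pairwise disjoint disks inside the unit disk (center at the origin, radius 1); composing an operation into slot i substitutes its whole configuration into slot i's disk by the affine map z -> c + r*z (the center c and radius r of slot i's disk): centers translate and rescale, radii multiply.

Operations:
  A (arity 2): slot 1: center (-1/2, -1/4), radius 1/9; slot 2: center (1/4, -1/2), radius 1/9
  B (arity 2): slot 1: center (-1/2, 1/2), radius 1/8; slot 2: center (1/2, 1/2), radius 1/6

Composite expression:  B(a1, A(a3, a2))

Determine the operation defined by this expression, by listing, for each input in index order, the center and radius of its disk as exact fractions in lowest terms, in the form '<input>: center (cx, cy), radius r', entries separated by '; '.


a1: center (-1/2, 1/2), radius 1/8; a2: center (13/24, 5/12), radius 1/54; a3: center (5/12, 11/24), radius 1/54


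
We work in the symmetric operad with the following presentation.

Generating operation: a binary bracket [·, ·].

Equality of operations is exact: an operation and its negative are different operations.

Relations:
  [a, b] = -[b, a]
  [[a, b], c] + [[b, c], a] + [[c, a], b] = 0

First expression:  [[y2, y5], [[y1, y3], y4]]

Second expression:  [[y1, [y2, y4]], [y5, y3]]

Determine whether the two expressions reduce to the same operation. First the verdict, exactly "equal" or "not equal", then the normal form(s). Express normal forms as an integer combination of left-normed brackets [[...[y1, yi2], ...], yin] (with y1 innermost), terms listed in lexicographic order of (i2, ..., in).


not equal; the first gives -[[[[y1, y3], y4], y2], y5] + [[[[y1, y3], y4], y5], y2] and the second -[[[[y1, y2], y4], y3], y5] + [[[[y1, y2], y4], y5], y3] + [[[[y1, y4], y2], y3], y5] - [[[[y1, y4], y2], y5], y3]

The first expression, normalized: -[[[[y1, y3], y4], y2], y5] + [[[[y1, y3], y4], y5], y2]
The second expression, normalized: -[[[[y1, y2], y4], y3], y5] + [[[[y1, y2], y4], y5], y3] + [[[[y1, y4], y2], y3], y5] - [[[[y1, y4], y2], y5], y3]
Different reductions; not equal.


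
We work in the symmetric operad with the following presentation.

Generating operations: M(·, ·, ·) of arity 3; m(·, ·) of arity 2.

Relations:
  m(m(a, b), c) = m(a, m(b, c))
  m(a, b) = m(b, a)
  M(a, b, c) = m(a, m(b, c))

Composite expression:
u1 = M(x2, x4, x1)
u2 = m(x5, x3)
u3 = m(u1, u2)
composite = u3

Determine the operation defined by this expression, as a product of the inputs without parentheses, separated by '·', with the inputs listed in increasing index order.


Any arrangement under m is one operation, so sort the x-inputs.
M(x2, x4, x1) spells out as x2 · x4 · x1
m(x5, x3) spells out as x5 · x3
m(M(x2, x4, x1), m(x5, x3)) spells out as x2 · x4 · x1 · x5 · x3
reordering the factors by index: x1 · x2 · x3 · x4 · x5

x1 · x2 · x3 · x4 · x5


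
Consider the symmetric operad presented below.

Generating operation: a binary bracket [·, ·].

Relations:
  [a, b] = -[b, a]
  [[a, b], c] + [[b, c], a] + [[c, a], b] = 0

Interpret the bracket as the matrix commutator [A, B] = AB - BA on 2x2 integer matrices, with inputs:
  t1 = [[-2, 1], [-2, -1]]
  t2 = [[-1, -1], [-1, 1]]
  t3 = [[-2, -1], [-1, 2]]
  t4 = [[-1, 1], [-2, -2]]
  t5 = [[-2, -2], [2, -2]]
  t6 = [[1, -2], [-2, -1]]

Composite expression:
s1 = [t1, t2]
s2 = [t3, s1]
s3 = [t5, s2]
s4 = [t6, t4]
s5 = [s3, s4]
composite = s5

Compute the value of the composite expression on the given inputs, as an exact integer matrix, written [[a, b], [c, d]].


[[0, 0], [0, 0]]


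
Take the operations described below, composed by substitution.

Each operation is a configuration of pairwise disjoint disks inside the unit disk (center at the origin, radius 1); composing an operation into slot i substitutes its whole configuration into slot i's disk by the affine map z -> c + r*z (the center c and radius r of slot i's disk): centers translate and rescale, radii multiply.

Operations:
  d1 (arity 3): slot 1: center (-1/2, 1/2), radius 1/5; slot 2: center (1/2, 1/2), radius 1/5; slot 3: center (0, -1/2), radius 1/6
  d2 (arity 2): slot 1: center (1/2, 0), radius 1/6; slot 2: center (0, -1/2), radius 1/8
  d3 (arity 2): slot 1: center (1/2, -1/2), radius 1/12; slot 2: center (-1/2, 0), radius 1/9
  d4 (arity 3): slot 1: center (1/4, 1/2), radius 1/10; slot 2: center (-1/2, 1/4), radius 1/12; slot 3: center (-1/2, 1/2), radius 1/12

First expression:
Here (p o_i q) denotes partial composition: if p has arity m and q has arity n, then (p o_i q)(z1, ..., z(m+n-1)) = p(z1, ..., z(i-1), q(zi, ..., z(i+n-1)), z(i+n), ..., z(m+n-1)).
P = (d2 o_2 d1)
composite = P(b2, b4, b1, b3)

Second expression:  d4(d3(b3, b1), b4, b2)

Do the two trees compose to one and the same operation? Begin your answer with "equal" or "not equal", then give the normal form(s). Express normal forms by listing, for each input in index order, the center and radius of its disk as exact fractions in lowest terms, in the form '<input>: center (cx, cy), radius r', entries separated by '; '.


not equal; the first gives b1: center (1/16, -7/16), radius 1/40; b2: center (1/2, 0), radius 1/6; b3: center (0, -9/16), radius 1/48; b4: center (-1/16, -7/16), radius 1/40 and the second b1: center (1/5, 1/2), radius 1/90; b2: center (-1/2, 1/2), radius 1/12; b3: center (3/10, 9/20), radius 1/120; b4: center (-1/2, 1/4), radius 1/12

The first composite normalizes to b1: center (1/16, -7/16), radius 1/40; b2: center (1/2, 0), radius 1/6; b3: center (0, -9/16), radius 1/48; b4: center (-1/16, -7/16), radius 1/40
The second composite normalizes to b1: center (1/5, 1/2), radius 1/90; b2: center (-1/2, 1/2), radius 1/12; b3: center (3/10, 9/20), radius 1/120; b4: center (-1/2, 1/4), radius 1/12
The forms do not match — not equal.


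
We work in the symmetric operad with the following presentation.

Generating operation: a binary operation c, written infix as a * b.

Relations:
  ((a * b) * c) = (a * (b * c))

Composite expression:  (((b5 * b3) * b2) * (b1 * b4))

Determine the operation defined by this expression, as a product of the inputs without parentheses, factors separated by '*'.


b5 * b3 * b2 * b1 * b4

The c-tree's shape is irrelevant; the b-reading-order decides.
(b5 * b3) reduces to b5 * b3
((b5 * b3) * b2) reduces to b5 * b3 * b2
(b1 * b4) reduces to b1 * b4
(((b5 * b3) * b2) * (b1 * b4)) reduces to b5 * b3 * b2 * b1 * b4


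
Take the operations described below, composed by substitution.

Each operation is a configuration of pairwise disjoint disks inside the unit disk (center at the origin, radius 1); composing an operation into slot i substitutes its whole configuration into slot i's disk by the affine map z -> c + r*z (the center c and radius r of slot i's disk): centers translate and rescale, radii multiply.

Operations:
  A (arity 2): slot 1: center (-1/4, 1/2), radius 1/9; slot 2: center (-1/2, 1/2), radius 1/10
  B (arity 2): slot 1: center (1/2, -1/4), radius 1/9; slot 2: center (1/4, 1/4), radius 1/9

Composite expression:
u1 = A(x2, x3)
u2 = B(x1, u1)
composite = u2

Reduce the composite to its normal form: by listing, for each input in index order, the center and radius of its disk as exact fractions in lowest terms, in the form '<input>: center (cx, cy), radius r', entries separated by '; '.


x1: center (1/2, -1/4), radius 1/9; x2: center (2/9, 11/36), radius 1/81; x3: center (7/36, 11/36), radius 1/90

Follow each x-input down from B: c' goes to c + r*c', radius to r*r'.
x1 passes through 1 substitution, ending at center (1/2, -1/4), radius 1/9
x2 passes through 2 substitutions, ending at center (2/9, 11/36), radius 1/81
x3 passes through 2 substitutions, ending at center (7/36, 11/36), radius 1/90


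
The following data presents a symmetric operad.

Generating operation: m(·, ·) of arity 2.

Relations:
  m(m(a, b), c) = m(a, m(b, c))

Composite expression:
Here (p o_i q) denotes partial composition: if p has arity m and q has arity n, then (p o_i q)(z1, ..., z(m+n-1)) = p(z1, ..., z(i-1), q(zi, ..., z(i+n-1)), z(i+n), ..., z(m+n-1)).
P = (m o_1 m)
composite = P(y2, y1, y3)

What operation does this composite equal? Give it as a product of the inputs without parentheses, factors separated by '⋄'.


All parenthesizations of m agree; list the y-inputs left to right.
m(y2, y1) linearizes to y2 ⋄ y1
m(m(y2, y1), y3) linearizes to y2 ⋄ y1 ⋄ y3

y2 ⋄ y1 ⋄ y3


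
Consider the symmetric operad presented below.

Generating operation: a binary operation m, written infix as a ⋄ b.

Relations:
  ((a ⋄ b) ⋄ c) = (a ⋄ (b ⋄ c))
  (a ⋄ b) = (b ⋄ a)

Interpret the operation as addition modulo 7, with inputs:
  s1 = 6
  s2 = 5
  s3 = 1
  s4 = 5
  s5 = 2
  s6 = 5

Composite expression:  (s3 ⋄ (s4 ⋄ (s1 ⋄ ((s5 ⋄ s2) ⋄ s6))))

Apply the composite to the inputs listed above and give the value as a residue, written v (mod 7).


3 (mod 7)

(s5 ⋄ s2) = 0
((s5 ⋄ s2) ⋄ s6) = 5
(s1 ⋄ ((s5 ⋄ s2) ⋄ s6)) = 4
(s4 ⋄ (s1 ⋄ ((s5 ⋄ s2) ⋄ s6))) = 2
(s3 ⋄ (s4 ⋄ (s1 ⋄ ((s5 ⋄ s2) ⋄ s6)))) = 3


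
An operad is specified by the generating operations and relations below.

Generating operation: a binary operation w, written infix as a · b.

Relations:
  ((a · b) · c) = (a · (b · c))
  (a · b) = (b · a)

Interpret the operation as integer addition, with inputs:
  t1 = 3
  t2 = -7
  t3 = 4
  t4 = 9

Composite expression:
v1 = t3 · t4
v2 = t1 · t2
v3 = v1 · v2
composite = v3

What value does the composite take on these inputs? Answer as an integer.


(t3 · t4) = 13
(t1 · t2) = -4
((t3 · t4) · (t1 · t2)) = 9

9


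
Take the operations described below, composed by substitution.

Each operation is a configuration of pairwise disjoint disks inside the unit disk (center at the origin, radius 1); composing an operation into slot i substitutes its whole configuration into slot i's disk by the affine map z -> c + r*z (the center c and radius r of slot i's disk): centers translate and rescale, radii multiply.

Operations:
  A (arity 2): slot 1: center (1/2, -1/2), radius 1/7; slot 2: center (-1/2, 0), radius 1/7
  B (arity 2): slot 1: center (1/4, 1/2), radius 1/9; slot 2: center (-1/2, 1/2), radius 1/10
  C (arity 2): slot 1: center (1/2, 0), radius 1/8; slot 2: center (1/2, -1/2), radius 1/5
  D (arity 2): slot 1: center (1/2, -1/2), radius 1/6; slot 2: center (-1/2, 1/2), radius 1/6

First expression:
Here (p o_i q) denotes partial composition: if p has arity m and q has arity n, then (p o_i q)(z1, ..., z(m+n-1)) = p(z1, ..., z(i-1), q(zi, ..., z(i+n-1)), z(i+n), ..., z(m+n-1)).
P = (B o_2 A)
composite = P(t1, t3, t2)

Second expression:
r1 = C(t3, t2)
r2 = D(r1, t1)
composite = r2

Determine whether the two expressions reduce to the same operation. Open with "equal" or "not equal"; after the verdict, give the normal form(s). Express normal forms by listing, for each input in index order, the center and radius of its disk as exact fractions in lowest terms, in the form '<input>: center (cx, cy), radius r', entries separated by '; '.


Normal form of the first expression: t1: center (1/4, 1/2), radius 1/9; t2: center (-11/20, 1/2), radius 1/70; t3: center (-9/20, 9/20), radius 1/70
Normal form of the second expression: t1: center (-1/2, 1/2), radius 1/6; t2: center (7/12, -7/12), radius 1/30; t3: center (7/12, -1/2), radius 1/48
Different reductions; not equal.

not equal — first t1: center (1/4, 1/2), radius 1/9; t2: center (-11/20, 1/2), radius 1/70; t3: center (-9/20, 9/20), radius 1/70, second t1: center (-1/2, 1/2), radius 1/6; t2: center (7/12, -7/12), radius 1/30; t3: center (7/12, -1/2), radius 1/48


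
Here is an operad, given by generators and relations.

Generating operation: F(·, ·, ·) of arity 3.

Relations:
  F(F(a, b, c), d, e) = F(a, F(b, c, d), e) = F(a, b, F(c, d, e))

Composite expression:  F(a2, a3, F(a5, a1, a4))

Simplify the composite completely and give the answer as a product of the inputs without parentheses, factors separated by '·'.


Under associativity of F, the answer is the a's in reading order.
F(a5, a1, a4) flattens to a5 · a1 · a4
F(a2, a3, F(a5, a1, a4)) flattens to a2 · a3 · a5 · a1 · a4

a2 · a3 · a5 · a1 · a4


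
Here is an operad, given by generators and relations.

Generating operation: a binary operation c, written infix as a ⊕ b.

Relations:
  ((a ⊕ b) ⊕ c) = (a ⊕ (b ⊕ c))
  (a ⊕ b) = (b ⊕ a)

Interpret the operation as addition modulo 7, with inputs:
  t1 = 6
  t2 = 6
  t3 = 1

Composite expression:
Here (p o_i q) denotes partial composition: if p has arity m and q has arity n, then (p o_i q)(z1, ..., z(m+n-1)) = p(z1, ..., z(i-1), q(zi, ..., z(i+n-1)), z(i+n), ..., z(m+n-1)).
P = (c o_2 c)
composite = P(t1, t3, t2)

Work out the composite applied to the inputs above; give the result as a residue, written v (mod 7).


6 (mod 7)

(t3 ⊕ t2) = 0
(t1 ⊕ (t3 ⊕ t2)) = 6


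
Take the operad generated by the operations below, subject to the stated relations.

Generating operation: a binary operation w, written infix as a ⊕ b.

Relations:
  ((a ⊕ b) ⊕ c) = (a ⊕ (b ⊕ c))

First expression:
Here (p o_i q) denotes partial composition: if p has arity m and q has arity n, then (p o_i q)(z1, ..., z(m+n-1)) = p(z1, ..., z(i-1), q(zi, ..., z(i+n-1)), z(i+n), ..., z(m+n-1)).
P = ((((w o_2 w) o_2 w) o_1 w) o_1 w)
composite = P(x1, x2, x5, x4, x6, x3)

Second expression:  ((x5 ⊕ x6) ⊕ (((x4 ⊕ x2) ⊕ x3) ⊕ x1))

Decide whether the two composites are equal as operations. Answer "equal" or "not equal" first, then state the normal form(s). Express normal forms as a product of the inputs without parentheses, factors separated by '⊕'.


not equal: they reduce to x1 ⊕ x2 ⊕ x5 ⊕ x4 ⊕ x6 ⊕ x3 and x5 ⊕ x6 ⊕ x4 ⊕ x2 ⊕ x3 ⊕ x1


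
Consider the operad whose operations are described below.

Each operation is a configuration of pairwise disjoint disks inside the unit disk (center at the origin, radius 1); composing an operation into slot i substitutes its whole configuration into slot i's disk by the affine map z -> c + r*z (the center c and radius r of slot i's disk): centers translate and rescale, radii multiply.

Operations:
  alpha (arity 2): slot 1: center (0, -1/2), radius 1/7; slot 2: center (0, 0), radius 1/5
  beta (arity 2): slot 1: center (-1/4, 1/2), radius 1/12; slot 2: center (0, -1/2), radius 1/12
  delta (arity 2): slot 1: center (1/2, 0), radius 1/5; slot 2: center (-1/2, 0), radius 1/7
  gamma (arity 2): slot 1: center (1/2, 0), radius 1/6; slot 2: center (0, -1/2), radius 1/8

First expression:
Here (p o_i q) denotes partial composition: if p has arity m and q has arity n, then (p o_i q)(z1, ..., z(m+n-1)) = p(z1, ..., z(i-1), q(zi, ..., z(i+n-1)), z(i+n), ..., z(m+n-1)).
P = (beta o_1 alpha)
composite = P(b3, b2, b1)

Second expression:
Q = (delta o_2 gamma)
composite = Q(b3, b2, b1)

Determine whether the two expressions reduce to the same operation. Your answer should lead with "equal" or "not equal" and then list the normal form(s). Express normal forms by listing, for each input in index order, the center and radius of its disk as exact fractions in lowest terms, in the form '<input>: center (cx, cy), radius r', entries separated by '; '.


not equal; first: b1: center (0, -1/2), radius 1/12; b2: center (-1/4, 1/2), radius 1/60; b3: center (-1/4, 11/24), radius 1/84; second: b1: center (-1/2, -1/14), radius 1/56; b2: center (-3/7, 0), radius 1/42; b3: center (1/2, 0), radius 1/5

Reducing the first expression gives b1: center (0, -1/2), radius 1/12; b2: center (-1/4, 1/2), radius 1/60; b3: center (-1/4, 11/24), radius 1/84
Reducing the second expression gives b1: center (-1/2, -1/14), radius 1/56; b2: center (-3/7, 0), radius 1/42; b3: center (1/2, 0), radius 1/5
Distinct normal forms: not equal.


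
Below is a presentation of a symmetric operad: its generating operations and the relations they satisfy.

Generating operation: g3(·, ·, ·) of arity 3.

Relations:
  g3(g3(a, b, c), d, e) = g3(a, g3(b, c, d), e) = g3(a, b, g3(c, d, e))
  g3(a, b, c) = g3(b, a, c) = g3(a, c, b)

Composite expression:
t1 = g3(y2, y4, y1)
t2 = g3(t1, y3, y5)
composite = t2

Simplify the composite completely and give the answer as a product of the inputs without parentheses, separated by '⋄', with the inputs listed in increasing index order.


Key point: g3 commutes, so take the y-inputs in any fixed order.
g3(y2, y4, y1) unparenthesizes to y2 ⋄ y4 ⋄ y1
g3(g3(y2, y4, y1), y3, y5) unparenthesizes to y2 ⋄ y4 ⋄ y1 ⋄ y3 ⋄ y5
reordering the factors by index: y1 ⋄ y2 ⋄ y3 ⋄ y4 ⋄ y5

y1 ⋄ y2 ⋄ y3 ⋄ y4 ⋄ y5


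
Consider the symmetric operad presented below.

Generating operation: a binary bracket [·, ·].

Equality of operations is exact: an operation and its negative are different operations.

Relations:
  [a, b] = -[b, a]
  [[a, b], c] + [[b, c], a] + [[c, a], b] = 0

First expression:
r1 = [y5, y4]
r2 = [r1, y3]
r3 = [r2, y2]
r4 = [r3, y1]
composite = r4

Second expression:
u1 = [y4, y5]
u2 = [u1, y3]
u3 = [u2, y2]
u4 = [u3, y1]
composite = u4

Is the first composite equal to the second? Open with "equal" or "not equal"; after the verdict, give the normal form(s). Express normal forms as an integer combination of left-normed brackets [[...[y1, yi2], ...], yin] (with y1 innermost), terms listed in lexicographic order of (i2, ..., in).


not equal: they reduce to [[[[y1, y2], y3], y4], y5] - [[[[y1, y2], y3], y5], y4] - [[[[y1, y2], y4], y5], y3] + [[[[y1, y2], y5], y4], y3] - [[[[y1, y3], y4], y5], y2] + [[[[y1, y3], y5], y4], y2] + [[[[y1, y4], y5], y3], y2] - [[[[y1, y5], y4], y3], y2] and -[[[[y1, y2], y3], y4], y5] + [[[[y1, y2], y3], y5], y4] + [[[[y1, y2], y4], y5], y3] - [[[[y1, y2], y5], y4], y3] + [[[[y1, y3], y4], y5], y2] - [[[[y1, y3], y5], y4], y2] - [[[[y1, y4], y5], y3], y2] + [[[[y1, y5], y4], y3], y2]


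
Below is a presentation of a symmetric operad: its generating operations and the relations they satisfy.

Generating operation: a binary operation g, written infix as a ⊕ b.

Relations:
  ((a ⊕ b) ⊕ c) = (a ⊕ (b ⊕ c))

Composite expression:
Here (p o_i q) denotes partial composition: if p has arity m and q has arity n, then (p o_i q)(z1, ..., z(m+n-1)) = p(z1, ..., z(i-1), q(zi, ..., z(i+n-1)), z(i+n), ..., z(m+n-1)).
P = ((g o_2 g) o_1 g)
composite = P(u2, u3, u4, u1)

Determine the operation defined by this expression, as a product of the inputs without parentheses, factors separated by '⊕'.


All parenthesizations of g agree; list the u-inputs left to right.
(u2 ⊕ u3) reduces to u2 ⊕ u3
(u4 ⊕ u1) reduces to u4 ⊕ u1
((u2 ⊕ u3) ⊕ (u4 ⊕ u1)) reduces to u2 ⊕ u3 ⊕ u4 ⊕ u1

u2 ⊕ u3 ⊕ u4 ⊕ u1


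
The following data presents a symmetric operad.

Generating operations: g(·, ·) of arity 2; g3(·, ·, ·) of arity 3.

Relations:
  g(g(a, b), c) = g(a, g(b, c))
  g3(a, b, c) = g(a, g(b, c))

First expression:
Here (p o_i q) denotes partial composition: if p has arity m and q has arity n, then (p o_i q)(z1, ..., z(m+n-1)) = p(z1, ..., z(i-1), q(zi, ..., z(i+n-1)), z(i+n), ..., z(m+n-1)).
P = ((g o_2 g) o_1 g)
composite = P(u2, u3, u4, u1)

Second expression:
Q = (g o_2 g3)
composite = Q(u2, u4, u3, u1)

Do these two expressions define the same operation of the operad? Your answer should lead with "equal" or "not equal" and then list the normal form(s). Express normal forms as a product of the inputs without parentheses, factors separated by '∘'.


Normal form of the first expression: u2 ∘ u3 ∘ u4 ∘ u1
Normal form of the second expression: u2 ∘ u4 ∘ u3 ∘ u1
They disagree, so not equal.

not equal: they reduce to u2 ∘ u3 ∘ u4 ∘ u1 and u2 ∘ u4 ∘ u3 ∘ u1


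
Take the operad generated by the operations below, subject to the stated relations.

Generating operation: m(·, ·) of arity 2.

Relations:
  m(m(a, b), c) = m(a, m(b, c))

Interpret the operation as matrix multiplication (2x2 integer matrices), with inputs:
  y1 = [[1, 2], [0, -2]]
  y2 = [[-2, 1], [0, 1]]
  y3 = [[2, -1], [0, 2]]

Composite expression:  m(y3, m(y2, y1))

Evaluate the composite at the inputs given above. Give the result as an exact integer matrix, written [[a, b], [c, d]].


[[-4, -10], [0, -4]]

m(y2, y1) = [[-2, -6], [0, -2]]
m(y3, m(y2, y1)) = [[-4, -10], [0, -4]]


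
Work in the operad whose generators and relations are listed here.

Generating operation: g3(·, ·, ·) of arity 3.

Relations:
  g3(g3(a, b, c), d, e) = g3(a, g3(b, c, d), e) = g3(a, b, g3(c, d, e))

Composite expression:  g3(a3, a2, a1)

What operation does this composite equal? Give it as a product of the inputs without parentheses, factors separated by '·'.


a3 · a2 · a1


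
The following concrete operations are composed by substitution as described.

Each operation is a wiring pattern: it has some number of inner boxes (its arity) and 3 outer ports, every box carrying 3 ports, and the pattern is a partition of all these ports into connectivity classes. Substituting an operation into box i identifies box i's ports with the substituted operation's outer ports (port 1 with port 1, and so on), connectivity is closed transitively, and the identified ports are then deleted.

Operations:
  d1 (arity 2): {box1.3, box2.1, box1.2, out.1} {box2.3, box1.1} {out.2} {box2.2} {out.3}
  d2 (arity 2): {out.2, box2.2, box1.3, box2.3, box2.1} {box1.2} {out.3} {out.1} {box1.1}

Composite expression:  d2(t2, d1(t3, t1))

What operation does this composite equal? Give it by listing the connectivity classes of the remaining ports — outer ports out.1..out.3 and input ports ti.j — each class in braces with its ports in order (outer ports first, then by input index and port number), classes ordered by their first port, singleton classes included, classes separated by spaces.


{out.1} {out.2, t1.1, t2.3, t3.2, t3.3} {out.3} {t1.2} {t1.3, t3.1} {t2.1} {t2.2}

Connectivity passes through glued d2-boundaries; trace each wire chain.
d1 over (t3, t1) gives {out.1, t1.1, t3.2, t3.3} {out.2} {out.3} {t1.2} {t1.3, t3.1}, out.j being that stage's outer ports
d2 over (t2, t3, t1) gives {out.1} {out.2, t1.1, t2.3, t3.2, t3.3} {out.3} {t1.2} {t1.3, t3.1} {t2.1} {t2.2}, out.j being that stage's outer ports


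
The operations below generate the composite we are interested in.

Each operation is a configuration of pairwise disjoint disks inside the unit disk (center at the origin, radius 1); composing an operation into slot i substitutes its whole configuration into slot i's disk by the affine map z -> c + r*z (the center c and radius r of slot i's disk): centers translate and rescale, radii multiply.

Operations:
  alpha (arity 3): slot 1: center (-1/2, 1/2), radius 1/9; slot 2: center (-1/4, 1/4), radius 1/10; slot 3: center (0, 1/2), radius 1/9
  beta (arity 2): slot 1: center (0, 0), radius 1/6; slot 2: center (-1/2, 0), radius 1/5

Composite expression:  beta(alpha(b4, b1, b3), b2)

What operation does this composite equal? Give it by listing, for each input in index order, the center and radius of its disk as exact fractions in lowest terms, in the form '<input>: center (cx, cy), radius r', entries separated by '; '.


b1: center (-1/24, 1/24), radius 1/60; b2: center (-1/2, 0), radius 1/5; b3: center (0, 1/12), radius 1/54; b4: center (-1/12, 1/12), radius 1/54


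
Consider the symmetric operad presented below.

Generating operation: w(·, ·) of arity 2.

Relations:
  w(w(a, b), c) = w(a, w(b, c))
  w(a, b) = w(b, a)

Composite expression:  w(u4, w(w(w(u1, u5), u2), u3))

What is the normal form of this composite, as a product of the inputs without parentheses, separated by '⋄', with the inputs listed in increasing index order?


u1 ⋄ u2 ⋄ u3 ⋄ u4 ⋄ u5

With w associative and commutative, the u-input set is all that matters.
w(u1, u5) spells out as u1 ⋄ u5
w(w(u1, u5), u2) spells out as u1 ⋄ u5 ⋄ u2
w(w(w(u1, u5), u2), u3) spells out as u1 ⋄ u5 ⋄ u2 ⋄ u3
w(u4, w(w(w(u1, u5), u2), u3)) spells out as u4 ⋄ u1 ⋄ u5 ⋄ u2 ⋄ u3
the factors in increasing index order: u1 ⋄ u2 ⋄ u3 ⋄ u4 ⋄ u5


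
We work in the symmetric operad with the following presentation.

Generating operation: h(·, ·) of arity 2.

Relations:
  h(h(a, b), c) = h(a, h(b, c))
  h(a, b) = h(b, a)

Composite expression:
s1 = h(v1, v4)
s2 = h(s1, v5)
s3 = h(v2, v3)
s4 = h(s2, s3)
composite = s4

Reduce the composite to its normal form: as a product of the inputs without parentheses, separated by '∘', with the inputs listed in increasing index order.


v1 ∘ v2 ∘ v3 ∘ v4 ∘ v5


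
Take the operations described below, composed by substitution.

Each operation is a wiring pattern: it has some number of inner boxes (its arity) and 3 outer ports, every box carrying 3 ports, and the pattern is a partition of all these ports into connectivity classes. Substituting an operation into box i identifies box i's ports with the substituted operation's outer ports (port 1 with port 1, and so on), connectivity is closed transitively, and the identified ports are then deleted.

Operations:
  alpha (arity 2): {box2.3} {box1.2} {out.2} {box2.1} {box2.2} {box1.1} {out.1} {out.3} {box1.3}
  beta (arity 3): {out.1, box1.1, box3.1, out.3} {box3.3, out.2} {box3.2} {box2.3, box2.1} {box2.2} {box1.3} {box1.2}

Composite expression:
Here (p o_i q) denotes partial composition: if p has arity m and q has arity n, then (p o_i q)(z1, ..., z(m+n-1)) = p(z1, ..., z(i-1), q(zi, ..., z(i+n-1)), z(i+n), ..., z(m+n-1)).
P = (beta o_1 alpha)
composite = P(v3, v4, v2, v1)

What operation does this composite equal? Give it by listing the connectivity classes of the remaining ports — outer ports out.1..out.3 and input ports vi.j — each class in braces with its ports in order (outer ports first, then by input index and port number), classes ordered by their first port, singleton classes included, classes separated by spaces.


Treat the ports identified at beta as solder joints: merge, then drop.
after alpha, the pattern on (v3, v4) reads {out.1} {out.2} {out.3} {v3.1} {v3.2} {v3.3} {v4.1} {v4.2} {v4.3} (out.j = its outer ports)
after beta, the pattern on (v3, v4, v2, v1) reads {out.1, out.3, v1.1} {out.2, v1.3} {v1.2} {v2.1, v2.3} {v2.2} {v3.1} {v3.2} {v3.3} {v4.1} {v4.2} {v4.3} (out.j = its outer ports)

{out.1, out.3, v1.1} {out.2, v1.3} {v1.2} {v2.1, v2.3} {v2.2} {v3.1} {v3.2} {v3.3} {v4.1} {v4.2} {v4.3}
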